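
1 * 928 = 928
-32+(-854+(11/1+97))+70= -708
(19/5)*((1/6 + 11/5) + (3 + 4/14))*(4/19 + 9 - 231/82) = 1689101/12300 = 137.33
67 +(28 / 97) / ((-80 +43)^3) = 329193819 / 4913341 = 67.00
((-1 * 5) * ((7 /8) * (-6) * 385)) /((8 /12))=121275 /8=15159.38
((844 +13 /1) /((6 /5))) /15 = 857 /18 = 47.61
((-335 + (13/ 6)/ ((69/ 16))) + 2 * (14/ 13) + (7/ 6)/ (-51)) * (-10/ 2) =16894195/ 10166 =1661.83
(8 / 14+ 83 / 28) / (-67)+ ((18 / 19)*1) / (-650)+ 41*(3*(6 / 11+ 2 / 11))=11392040901 / 127427300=89.40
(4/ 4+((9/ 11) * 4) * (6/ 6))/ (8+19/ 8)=376/ 913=0.41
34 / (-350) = -17 / 175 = -0.10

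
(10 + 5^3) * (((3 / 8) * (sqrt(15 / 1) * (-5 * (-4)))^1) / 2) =2025 * sqrt(15) / 4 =1960.70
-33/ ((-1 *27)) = 11/ 9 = 1.22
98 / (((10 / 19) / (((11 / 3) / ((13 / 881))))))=9022321 / 195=46268.31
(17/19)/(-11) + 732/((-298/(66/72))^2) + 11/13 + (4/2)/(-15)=3080703287/4825609360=0.64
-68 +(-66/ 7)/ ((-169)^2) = -13595102/ 199927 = -68.00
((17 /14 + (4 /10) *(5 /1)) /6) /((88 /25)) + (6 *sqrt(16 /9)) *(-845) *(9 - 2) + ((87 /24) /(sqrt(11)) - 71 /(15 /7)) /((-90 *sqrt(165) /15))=-116596105 /2464 - 29 *sqrt(15) /7920 + 497 *sqrt(165) /14850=-47319.43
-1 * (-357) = 357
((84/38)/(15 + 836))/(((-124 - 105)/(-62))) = 2604/3702701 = 0.00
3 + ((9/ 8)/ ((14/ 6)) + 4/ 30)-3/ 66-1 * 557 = -5113693/ 9240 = -553.43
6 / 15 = 2 / 5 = 0.40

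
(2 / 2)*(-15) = -15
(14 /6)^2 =49 /9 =5.44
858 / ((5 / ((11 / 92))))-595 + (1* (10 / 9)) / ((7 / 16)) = -8287453 / 14490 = -571.94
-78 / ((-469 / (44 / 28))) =858 / 3283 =0.26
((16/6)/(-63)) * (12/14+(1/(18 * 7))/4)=-433/11907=-0.04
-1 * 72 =-72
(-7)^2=49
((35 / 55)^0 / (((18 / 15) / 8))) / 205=4 / 123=0.03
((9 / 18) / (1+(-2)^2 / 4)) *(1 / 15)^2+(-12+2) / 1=-8999 / 900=-10.00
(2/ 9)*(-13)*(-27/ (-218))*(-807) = 31473/ 109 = 288.74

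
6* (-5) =-30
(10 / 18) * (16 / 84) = 20 / 189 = 0.11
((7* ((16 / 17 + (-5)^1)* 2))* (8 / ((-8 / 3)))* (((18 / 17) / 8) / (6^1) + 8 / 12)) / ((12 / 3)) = 29.35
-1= -1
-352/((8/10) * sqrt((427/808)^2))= -355520/427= -832.60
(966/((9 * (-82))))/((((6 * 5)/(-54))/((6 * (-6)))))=-17388/205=-84.82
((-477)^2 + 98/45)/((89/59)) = 604095277/4005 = 150835.28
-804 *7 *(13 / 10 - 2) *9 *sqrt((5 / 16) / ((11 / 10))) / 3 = 29547 *sqrt(22) / 22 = 6299.44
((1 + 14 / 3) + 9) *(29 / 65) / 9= 1276 / 1755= 0.73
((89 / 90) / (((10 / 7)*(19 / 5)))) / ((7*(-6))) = -89 / 20520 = -0.00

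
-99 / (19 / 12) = -1188 / 19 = -62.53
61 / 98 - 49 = -4741 / 98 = -48.38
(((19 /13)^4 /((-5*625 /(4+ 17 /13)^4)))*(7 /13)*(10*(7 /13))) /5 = -289492183832418 /430807787028125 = -0.67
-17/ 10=-1.70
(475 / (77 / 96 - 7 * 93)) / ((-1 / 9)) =410400 / 62419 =6.57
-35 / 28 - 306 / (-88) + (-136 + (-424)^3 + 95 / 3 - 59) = -76225185.11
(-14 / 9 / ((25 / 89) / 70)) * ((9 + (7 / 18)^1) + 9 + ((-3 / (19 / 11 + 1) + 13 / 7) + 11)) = -23664032 / 2025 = -11685.94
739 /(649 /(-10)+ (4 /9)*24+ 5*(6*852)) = 22170 /765173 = 0.03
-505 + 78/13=-499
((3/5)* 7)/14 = 3/10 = 0.30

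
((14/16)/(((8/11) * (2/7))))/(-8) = -539/1024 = -0.53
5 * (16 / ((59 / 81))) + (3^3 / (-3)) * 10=1170 / 59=19.83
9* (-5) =-45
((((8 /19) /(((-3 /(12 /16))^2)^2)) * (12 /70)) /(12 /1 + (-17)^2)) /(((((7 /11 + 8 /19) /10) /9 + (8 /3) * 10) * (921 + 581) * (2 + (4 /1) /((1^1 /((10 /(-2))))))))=-33 /25409919107104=-0.00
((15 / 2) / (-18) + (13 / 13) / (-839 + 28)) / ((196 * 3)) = -83 / 116784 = -0.00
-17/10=-1.70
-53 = -53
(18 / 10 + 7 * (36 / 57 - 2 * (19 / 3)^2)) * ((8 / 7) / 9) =-3798488 / 53865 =-70.52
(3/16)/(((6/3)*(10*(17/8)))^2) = 3/28900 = 0.00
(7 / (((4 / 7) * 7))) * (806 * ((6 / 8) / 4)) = 8463 / 32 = 264.47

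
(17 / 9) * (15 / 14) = 85 / 42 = 2.02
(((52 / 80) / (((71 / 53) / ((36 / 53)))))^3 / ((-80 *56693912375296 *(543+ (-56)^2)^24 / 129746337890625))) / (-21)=50445376171875 / 39103384468402371881030367473778288975537095529945903076332144217758217693434523983632813990908226502656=0.00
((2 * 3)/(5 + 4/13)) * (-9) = -234/23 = -10.17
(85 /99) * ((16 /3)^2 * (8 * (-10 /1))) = -1740800 /891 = -1953.76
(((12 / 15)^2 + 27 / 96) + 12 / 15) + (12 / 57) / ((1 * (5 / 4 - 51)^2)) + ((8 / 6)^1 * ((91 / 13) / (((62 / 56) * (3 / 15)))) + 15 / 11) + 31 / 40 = 28332337905689 / 615779709600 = 46.01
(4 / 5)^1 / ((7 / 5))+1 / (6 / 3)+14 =211 / 14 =15.07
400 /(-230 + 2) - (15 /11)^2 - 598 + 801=1375166 /6897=199.39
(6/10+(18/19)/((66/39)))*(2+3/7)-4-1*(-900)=6574844/7315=898.82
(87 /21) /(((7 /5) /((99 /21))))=4785 /343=13.95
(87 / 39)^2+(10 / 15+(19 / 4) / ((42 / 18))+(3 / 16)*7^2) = 957731 / 56784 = 16.87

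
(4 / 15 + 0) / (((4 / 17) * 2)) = 0.57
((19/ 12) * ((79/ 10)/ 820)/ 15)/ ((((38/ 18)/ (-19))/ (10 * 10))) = -1501/ 1640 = -0.92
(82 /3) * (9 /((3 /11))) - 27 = 875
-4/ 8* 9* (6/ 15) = -9/ 5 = -1.80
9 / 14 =0.64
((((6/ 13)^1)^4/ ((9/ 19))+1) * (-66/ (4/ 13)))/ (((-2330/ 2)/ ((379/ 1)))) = 76.47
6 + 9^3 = 735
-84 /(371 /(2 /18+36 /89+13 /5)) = -0.71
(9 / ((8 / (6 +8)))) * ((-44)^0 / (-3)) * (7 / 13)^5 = -352947 / 1485172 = -0.24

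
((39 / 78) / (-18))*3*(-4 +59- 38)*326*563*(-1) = 1560073 / 6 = 260012.17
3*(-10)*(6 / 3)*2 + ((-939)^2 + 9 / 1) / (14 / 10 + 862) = 1296870 / 1439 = 901.23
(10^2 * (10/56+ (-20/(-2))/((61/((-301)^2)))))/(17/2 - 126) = -253685850/20069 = -12640.68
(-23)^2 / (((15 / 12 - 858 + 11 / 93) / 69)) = -13578372 / 318667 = -42.61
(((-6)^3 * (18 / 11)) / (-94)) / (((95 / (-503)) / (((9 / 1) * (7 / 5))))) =-250.85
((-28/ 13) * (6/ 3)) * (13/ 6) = -9.33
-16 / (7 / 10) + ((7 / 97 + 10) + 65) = 52.22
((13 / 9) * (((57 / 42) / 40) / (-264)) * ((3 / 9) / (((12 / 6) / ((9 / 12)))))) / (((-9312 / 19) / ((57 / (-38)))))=-4693 / 66080931840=-0.00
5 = 5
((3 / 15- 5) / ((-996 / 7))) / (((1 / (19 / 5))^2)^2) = 1824494 / 259375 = 7.03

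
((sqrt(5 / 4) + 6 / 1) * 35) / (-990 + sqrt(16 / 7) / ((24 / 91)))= -7484400 / 35282417 - 623700 * sqrt(5) / 35282417 - 16380 * sqrt(7) / 35282417 - 1365 * sqrt(35) / 35282417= -0.25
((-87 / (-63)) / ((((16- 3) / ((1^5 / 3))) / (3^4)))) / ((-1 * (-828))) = 29 / 8372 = 0.00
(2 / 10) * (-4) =-4 / 5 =-0.80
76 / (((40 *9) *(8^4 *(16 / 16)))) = 19 / 368640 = 0.00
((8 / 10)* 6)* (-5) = -24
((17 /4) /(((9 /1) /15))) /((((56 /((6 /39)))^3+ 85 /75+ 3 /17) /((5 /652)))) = 0.00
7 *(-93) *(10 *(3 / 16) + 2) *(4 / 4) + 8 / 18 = -181597 / 72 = -2522.18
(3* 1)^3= 27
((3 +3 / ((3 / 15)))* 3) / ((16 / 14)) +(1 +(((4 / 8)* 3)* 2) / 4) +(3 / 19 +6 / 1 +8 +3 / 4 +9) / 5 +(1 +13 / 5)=4361 / 76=57.38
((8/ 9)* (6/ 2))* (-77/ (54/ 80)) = -24640/ 81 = -304.20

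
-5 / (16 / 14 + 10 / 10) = -7 / 3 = -2.33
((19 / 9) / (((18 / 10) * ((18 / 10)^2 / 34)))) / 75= 3230 / 19683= 0.16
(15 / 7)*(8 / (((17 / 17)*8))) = 15 / 7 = 2.14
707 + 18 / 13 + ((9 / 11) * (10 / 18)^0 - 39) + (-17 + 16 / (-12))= 279652 / 429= 651.87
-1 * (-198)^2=-39204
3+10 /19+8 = 219 /19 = 11.53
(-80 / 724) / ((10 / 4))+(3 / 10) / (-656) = -53023 / 1187360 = -0.04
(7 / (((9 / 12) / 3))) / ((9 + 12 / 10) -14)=-140 / 19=-7.37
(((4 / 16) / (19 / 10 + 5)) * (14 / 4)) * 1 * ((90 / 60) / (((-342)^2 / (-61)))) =-2135 / 21521376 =-0.00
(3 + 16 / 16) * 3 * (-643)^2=4961388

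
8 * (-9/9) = -8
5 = 5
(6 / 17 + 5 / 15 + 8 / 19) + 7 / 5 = 12148 / 4845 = 2.51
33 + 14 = 47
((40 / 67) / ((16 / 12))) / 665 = 6 / 8911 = 0.00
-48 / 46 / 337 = -24 / 7751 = -0.00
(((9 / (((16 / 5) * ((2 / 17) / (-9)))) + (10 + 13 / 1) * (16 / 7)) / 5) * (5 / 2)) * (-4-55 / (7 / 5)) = 11034957 / 3136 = 3518.80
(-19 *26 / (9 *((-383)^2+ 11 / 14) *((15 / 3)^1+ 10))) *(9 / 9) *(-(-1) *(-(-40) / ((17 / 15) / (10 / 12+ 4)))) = -4011280 / 942628563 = -0.00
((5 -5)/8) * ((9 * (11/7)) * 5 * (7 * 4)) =0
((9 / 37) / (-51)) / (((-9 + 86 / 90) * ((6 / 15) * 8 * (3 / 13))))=2925 / 3643168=0.00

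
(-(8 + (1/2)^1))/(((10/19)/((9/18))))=-323/40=-8.08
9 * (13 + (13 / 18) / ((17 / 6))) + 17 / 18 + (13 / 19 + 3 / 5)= 3532667 / 29070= 121.52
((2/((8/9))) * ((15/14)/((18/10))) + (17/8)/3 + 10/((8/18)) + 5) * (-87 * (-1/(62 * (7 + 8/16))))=35989/6510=5.53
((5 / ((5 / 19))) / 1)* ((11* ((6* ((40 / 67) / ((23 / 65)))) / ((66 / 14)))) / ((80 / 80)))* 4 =2766400 / 1541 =1795.20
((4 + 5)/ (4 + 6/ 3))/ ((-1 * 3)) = -1/ 2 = -0.50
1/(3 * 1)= 1/3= 0.33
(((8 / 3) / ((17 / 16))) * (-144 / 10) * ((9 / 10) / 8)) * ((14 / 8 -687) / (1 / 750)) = 35523360 / 17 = 2089609.41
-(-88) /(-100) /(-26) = 11 /325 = 0.03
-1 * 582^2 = -338724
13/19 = 0.68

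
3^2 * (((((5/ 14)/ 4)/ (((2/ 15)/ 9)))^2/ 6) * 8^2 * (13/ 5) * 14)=3553875/ 28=126924.11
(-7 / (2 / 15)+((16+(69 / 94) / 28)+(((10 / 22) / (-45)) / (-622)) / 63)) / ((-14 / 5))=19001013365 / 1458659664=13.03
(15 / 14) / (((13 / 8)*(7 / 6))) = 360 / 637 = 0.57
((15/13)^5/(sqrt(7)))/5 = 151875 *sqrt(7)/2599051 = 0.15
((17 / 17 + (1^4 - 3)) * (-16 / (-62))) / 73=-8 / 2263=-0.00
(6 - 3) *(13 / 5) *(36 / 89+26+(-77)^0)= 95121 / 445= 213.76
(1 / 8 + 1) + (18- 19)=1 / 8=0.12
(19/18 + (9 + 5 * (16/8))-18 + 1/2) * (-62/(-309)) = 1426/2781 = 0.51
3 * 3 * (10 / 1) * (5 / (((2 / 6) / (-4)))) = -5400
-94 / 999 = -0.09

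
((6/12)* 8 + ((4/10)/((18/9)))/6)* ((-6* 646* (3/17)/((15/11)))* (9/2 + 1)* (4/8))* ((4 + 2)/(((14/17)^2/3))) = -147661.95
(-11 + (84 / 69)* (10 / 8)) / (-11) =218 / 253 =0.86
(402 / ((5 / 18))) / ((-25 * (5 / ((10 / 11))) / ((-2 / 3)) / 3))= 28944 / 1375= 21.05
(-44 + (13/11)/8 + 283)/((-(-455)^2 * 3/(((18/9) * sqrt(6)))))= -0.00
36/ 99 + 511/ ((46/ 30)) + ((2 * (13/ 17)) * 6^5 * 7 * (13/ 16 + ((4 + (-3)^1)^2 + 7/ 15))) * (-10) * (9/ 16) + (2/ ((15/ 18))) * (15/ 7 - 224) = -321385081757/ 301070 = -1067476.27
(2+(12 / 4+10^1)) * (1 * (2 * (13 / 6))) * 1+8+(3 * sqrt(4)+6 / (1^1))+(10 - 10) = 85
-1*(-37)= 37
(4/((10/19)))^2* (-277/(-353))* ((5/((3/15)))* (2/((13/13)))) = 2266.22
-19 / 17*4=-76 / 17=-4.47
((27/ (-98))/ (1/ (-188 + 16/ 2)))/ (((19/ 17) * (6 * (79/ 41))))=282285/ 73549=3.84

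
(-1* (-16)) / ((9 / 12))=64 / 3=21.33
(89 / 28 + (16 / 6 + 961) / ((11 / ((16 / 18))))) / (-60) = -674017 / 498960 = -1.35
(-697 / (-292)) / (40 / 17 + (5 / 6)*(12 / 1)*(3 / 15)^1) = 11849 / 21608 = 0.55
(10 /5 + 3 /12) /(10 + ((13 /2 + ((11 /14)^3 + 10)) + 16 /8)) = 6174 /79535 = 0.08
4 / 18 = 2 / 9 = 0.22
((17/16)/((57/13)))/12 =221/10944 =0.02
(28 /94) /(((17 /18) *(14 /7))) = 0.16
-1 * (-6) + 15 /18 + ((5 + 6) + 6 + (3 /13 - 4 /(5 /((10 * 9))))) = -3739 /78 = -47.94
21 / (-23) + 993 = 22818 / 23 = 992.09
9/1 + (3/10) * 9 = 117/10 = 11.70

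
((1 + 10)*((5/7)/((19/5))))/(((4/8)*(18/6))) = 550/399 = 1.38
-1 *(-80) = 80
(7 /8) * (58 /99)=203 /396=0.51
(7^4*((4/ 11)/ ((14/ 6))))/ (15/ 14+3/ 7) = 2744/ 11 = 249.45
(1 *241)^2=58081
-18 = -18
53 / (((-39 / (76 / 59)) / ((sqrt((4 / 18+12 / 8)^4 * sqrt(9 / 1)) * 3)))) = -967727 * sqrt(3) / 62127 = -26.98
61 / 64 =0.95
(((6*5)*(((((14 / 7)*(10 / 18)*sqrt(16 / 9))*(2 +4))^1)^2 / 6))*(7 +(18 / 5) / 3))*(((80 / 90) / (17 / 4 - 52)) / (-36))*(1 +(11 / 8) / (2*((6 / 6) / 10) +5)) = 34505600 / 16290963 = 2.12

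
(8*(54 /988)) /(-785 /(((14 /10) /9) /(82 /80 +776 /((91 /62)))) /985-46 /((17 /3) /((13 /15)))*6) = -236305440 /1489535516603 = -0.00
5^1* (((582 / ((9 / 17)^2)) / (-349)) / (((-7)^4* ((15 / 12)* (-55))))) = 0.00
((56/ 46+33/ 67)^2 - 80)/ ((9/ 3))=-183031255/ 7124043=-25.69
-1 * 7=-7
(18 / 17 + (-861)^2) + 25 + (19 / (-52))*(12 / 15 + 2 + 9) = 741342.75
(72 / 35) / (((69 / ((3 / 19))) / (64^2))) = 294912 / 15295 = 19.28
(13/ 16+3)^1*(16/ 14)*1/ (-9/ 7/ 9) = -61/ 2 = -30.50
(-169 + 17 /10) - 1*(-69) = -983 /10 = -98.30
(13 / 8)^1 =13 / 8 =1.62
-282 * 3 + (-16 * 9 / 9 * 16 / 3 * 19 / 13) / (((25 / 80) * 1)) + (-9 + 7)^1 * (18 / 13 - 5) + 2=-18538 / 15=-1235.87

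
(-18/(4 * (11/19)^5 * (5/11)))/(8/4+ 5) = -21.74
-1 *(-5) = 5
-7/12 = -0.58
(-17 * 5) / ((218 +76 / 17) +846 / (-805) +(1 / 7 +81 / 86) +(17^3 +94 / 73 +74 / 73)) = -7302726550 / 441411651949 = -0.02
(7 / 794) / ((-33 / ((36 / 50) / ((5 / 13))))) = -273 / 545875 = -0.00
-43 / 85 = -0.51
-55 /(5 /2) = -22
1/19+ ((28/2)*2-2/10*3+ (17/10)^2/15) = 787891/28500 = 27.65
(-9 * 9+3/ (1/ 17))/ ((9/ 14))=-140/ 3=-46.67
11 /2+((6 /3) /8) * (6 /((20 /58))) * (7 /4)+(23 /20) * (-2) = 173 /16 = 10.81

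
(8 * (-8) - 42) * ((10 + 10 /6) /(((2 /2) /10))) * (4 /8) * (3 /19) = -18550 /19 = -976.32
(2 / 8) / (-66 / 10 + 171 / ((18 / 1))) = 5 / 58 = 0.09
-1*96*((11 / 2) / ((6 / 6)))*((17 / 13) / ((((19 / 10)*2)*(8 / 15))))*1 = -84150 / 247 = -340.69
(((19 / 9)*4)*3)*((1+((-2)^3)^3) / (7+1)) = -1618.17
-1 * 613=-613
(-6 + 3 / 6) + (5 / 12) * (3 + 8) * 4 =77 / 6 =12.83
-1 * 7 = -7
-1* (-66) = 66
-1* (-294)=294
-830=-830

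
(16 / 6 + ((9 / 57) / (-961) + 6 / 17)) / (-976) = -0.00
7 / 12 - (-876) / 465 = 4589 / 1860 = 2.47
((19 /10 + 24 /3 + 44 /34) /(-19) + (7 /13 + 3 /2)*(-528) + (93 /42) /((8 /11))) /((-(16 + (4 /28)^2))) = 17675693343 /263697200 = 67.03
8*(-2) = -16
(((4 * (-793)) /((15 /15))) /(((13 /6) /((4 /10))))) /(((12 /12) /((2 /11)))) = -5856 /55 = -106.47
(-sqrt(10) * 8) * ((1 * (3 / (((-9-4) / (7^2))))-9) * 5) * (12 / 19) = 126720 * sqrt(10) / 247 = 1622.36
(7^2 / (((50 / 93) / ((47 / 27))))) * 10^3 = 1427860 / 9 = 158651.11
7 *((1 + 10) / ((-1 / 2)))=-154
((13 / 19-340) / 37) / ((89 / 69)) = -7.11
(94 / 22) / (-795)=-47 / 8745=-0.01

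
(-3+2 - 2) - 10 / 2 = -8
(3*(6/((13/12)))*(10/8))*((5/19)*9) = 12150/247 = 49.19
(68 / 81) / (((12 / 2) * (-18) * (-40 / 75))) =85 / 5832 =0.01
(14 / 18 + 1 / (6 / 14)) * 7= 196 / 9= 21.78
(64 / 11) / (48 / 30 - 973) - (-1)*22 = 1175074 / 53427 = 21.99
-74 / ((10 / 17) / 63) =-39627 / 5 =-7925.40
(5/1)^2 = 25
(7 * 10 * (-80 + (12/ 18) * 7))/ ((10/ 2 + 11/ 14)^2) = -3100720/ 19683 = -157.53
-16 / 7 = -2.29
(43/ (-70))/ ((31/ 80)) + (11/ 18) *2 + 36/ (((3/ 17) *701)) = -98597/ 1369053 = -0.07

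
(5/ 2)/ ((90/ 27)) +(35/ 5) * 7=199/ 4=49.75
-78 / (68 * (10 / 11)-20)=-429 / 230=-1.87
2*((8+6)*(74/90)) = 1036/45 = 23.02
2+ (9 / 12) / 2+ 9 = 91 / 8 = 11.38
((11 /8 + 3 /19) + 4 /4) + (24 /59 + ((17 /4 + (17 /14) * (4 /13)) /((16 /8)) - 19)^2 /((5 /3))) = 505105230083 /2970560320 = 170.04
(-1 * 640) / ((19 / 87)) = -55680 / 19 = -2930.53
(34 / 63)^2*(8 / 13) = 9248 / 51597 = 0.18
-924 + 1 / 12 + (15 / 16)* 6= -22039 / 24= -918.29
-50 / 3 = -16.67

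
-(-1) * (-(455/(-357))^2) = -4225/2601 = -1.62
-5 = -5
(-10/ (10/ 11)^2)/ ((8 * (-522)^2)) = -121/ 21798720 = -0.00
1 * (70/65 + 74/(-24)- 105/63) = -191/52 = -3.67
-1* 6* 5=-30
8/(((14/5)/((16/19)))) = 320/133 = 2.41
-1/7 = -0.14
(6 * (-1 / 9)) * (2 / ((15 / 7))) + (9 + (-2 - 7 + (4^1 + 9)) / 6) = 407 / 45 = 9.04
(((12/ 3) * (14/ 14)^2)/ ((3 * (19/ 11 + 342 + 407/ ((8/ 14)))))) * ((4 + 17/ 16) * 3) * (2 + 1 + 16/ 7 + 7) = 0.24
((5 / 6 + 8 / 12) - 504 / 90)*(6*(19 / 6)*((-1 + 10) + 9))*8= -56088 / 5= -11217.60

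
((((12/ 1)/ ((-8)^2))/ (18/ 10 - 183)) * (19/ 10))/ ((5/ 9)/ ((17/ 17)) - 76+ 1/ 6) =171/ 6547360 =0.00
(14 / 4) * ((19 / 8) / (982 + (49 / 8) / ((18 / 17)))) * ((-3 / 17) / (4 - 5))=0.00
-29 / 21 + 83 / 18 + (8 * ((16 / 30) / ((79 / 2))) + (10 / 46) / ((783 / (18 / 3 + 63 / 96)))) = 591346109 / 177048480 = 3.34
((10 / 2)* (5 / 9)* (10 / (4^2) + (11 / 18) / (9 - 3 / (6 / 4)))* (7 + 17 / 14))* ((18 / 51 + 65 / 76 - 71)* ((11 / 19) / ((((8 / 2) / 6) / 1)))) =-113749464125 / 115473792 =-985.07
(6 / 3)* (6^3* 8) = 3456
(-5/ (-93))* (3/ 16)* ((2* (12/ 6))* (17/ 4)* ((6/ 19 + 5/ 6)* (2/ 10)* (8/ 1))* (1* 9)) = 6681/ 2356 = 2.84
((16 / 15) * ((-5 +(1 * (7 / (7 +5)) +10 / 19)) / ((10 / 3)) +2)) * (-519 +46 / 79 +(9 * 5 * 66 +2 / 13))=1062567726 / 487825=2178.17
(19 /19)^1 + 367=368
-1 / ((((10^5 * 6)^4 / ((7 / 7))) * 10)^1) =-1 / 1296000000000000000000000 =-0.00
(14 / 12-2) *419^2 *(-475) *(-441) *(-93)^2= -265060428723562.50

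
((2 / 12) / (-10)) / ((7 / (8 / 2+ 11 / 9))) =-47 / 3780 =-0.01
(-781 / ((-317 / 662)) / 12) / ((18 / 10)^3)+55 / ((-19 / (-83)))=6943600895 / 26344602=263.57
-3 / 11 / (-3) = 1 / 11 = 0.09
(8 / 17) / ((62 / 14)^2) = 392 / 16337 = 0.02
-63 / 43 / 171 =-7 / 817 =-0.01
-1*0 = 0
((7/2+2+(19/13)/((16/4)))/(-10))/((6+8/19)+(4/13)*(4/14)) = -8113/90032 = -0.09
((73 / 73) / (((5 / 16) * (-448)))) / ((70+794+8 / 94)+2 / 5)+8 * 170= 7736104273 / 5688312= 1360.00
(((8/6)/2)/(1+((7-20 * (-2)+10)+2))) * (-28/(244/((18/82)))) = -7/25010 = -0.00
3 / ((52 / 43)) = 129 / 52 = 2.48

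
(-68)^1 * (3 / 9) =-68 / 3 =-22.67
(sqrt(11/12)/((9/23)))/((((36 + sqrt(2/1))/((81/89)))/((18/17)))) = -621 *sqrt(66)/1957822 + 11178 *sqrt(33)/978911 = 0.06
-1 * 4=-4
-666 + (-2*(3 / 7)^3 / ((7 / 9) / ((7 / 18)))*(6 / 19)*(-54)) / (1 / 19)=-219690 / 343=-640.50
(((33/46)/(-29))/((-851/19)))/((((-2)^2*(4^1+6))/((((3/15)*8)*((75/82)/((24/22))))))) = 6897/372356752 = 0.00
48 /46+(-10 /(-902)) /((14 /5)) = 152111 /145222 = 1.05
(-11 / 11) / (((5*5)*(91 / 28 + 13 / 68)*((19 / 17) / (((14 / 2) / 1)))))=-4046 / 55575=-0.07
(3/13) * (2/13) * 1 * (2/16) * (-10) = -15/338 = -0.04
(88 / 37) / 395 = 88 / 14615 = 0.01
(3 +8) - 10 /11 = 111 /11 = 10.09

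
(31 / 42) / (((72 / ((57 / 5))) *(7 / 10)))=589 / 3528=0.17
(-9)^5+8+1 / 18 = -1062737 / 18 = -59040.94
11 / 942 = 0.01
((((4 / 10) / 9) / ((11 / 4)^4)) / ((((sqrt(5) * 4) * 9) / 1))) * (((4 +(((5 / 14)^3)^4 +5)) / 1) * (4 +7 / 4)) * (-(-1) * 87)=340333718830698763 * sqrt(5) / 17508984702610262400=0.04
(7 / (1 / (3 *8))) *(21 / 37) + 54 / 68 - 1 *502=-510565 / 1258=-405.85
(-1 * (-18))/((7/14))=36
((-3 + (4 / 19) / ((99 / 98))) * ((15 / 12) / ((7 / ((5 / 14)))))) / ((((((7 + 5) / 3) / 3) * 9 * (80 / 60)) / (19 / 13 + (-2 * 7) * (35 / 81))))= 634189525 / 12422906496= 0.05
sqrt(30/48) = sqrt(10)/4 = 0.79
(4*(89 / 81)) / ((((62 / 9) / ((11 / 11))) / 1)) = 178 / 279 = 0.64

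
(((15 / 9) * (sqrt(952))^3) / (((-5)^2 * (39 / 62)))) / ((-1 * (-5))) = 118048 * sqrt(238) / 2925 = 622.62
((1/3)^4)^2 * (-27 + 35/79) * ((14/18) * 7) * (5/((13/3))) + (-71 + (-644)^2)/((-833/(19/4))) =-159263915049355/67354517412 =-2364.56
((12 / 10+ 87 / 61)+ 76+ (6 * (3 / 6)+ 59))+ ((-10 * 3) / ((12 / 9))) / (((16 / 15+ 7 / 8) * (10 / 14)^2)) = 8379543 / 71065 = 117.91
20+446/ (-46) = 237/ 23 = 10.30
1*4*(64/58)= 128/29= 4.41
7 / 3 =2.33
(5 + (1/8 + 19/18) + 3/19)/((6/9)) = 8671/912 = 9.51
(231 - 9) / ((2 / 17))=1887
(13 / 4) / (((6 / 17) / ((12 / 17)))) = 13 / 2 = 6.50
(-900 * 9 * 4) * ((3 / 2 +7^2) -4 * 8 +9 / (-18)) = -583200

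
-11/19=-0.58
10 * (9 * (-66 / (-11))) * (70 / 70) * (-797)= -430380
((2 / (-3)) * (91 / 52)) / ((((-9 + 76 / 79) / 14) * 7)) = 553 / 1905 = 0.29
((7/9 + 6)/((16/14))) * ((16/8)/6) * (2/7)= 61/108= 0.56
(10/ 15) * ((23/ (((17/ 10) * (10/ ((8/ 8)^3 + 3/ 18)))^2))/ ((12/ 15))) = 5635/ 62424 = 0.09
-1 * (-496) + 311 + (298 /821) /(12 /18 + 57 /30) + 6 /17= 867805305 /1074689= 807.49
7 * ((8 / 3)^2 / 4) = 112 / 9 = 12.44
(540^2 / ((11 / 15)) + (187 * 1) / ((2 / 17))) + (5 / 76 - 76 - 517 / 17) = 5672286585 / 14212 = 399119.52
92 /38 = 46 /19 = 2.42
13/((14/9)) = 117/14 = 8.36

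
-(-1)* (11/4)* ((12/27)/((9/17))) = 187/81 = 2.31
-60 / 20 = -3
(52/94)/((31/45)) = 0.80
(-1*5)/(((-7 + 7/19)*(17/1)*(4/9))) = 95/952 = 0.10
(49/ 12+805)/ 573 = 1.41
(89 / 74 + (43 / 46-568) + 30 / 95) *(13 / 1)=-7352.11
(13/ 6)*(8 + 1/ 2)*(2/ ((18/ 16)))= 32.74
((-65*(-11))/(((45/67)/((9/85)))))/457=9581/38845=0.25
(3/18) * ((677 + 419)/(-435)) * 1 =-548/1305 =-0.42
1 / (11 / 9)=9 / 11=0.82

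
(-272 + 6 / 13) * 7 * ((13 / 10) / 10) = -2471 / 10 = -247.10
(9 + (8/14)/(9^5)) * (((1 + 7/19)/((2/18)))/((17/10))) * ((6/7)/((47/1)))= 1934447320/1626841503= 1.19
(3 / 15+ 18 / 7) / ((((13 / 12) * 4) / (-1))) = -291 / 455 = -0.64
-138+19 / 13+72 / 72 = -1762 / 13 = -135.54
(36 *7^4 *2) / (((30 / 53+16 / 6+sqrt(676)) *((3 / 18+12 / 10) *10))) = 1472499 / 3403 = 432.71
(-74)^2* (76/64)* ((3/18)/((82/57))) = 494209/656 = 753.37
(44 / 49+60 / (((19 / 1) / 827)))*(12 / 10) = 14593296 / 4655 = 3134.97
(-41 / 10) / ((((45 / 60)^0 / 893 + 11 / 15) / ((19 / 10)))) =-2086941 / 196760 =-10.61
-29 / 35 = -0.83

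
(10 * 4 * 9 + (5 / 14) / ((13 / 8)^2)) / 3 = 426040 / 3549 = 120.05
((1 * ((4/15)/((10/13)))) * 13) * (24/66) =1352/825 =1.64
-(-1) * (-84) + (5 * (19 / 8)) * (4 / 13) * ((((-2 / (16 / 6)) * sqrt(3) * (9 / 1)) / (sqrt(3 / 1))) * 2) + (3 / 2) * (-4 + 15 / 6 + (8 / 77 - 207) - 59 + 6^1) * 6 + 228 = -9040599 / 4004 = -2257.89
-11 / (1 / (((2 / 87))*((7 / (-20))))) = 77 / 870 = 0.09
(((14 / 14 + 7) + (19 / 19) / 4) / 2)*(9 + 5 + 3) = 561 / 8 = 70.12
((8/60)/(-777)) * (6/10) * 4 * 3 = -8/6475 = -0.00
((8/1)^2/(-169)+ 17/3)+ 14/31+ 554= 559.74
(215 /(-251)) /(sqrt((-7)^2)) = -0.12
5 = 5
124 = 124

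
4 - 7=-3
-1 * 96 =-96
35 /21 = 5 /3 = 1.67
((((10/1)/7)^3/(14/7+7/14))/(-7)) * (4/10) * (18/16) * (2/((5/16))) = -1152/2401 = -0.48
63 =63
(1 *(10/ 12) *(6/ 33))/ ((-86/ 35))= -175/ 2838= -0.06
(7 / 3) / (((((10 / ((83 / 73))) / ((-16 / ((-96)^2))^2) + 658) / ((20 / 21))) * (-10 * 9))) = -83 / 9811169307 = -0.00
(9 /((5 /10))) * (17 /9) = 34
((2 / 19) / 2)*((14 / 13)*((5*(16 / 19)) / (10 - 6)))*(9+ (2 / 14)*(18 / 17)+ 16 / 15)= 11224 / 18411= 0.61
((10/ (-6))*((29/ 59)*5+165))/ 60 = -2470/ 531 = -4.65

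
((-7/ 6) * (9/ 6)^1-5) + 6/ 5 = -111/ 20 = -5.55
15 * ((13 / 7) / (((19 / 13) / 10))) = 190.60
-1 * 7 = -7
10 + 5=15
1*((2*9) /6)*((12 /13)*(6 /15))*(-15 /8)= -27 /13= -2.08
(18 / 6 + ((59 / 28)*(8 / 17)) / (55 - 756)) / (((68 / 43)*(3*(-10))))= -10755977 / 170174760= -0.06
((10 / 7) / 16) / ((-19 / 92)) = -115 / 266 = -0.43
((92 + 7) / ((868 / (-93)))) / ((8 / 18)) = -23.87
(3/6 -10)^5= -2476099/32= -77378.09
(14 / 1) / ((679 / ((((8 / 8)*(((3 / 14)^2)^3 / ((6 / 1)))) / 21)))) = 81 / 5112554944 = 0.00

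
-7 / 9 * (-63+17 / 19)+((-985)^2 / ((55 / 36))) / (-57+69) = 99635945 / 1881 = 52969.67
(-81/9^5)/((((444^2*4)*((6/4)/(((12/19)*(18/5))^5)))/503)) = -375487488/10593061034375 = -0.00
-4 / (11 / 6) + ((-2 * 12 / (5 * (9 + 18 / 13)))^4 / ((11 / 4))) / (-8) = -61567867928 / 28191796875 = -2.18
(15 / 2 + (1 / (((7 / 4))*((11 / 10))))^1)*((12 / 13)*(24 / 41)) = 4.33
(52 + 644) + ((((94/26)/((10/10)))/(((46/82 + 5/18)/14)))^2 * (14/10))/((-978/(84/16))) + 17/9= 318478672313653/474972123015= 670.52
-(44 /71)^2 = -1936 /5041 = -0.38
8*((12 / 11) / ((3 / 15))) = 480 / 11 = 43.64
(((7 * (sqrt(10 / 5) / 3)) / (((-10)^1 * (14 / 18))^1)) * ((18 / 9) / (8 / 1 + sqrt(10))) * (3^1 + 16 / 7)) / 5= -148 * sqrt(2) / 1575 + 37 * sqrt(5) / 1575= -0.08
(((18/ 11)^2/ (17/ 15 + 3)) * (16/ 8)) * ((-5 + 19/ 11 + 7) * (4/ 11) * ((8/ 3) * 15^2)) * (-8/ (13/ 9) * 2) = -68864256000/ 5900323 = -11671.27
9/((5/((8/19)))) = 72/95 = 0.76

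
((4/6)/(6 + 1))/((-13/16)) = -32/273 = -0.12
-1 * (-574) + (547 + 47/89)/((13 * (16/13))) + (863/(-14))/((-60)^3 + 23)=654706721695/1076429368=608.22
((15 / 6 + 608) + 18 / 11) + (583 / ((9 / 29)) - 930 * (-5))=1413857 / 198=7140.69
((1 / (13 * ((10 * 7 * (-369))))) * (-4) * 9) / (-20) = -1 / 186550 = -0.00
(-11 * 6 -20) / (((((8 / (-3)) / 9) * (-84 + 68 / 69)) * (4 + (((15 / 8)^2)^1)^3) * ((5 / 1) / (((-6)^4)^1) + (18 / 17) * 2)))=-84061421568 / 2420332656173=-0.03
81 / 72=9 / 8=1.12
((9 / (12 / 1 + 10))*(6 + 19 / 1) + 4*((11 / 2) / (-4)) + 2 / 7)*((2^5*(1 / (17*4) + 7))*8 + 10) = 9052.28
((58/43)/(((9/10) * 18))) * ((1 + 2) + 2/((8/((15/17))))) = 10585/39474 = 0.27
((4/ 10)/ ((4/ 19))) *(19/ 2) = 361/ 20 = 18.05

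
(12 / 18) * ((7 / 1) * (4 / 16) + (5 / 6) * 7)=91 / 18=5.06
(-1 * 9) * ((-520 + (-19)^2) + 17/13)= 18450/13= 1419.23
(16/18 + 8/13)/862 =88/50427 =0.00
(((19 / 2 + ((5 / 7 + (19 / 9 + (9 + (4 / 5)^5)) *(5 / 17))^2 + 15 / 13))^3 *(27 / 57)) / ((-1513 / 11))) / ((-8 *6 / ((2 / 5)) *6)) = 353425727879522326488666780233196351442079749 / 3635963282951070982803132591247558593750000000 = 0.10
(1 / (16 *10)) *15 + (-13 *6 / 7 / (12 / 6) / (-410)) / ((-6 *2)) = 4253 / 45920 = 0.09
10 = 10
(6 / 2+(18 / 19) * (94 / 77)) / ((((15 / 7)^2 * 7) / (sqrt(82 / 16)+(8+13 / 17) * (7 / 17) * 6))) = 2027 * sqrt(82) / 62700+4228322 / 1510025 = 3.09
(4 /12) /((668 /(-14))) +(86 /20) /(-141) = -1471 /39245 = -0.04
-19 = -19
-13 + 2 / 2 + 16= 4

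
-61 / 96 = -0.64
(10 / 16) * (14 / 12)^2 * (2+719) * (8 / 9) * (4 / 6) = 176645 / 486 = 363.47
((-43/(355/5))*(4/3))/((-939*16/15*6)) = 215/1600056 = 0.00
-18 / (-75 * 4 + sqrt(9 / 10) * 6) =9 * sqrt(10) / 24991 + 1500 / 24991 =0.06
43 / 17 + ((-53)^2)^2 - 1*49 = 134137387 / 17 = 7890434.53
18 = 18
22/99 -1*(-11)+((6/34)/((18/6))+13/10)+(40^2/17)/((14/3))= 350743/10710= 32.75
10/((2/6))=30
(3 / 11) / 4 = 3 / 44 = 0.07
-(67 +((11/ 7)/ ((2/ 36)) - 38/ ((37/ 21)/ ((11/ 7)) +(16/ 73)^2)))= -90371245/ 1439347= -62.79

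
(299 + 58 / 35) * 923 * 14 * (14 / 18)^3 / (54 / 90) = 3046608.18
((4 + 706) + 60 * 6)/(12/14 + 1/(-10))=74900/53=1413.21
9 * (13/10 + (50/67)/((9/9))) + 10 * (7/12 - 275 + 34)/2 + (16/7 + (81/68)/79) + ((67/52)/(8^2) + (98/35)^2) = -184492513388597/157214803200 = -1173.51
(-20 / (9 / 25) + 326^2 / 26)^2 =222540514564 / 13689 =16256886.15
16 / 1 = 16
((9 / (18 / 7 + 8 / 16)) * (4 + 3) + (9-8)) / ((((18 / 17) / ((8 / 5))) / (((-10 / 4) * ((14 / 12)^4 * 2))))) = -37755725 / 125388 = -301.11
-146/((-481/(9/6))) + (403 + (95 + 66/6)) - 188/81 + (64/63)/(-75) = 507.12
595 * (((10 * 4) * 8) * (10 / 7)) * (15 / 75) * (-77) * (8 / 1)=-33510400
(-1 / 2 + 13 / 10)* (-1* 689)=-2756 / 5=-551.20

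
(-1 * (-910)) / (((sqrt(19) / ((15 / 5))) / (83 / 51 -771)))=-35706580 * sqrt(19) / 323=-481861.84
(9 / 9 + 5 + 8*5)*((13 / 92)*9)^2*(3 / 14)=41067 / 2576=15.94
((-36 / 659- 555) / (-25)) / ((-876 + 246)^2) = 121927 / 2179642500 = 0.00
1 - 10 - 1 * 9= -18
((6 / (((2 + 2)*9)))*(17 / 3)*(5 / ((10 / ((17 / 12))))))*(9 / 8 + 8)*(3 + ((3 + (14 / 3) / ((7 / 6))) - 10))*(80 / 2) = 0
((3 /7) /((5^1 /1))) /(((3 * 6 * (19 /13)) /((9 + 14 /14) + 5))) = 0.05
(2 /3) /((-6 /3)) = -1 /3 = -0.33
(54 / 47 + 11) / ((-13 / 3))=-1713 / 611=-2.80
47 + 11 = 58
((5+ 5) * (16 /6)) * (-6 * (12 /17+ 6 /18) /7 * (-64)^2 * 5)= -173670400 /357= -486471.71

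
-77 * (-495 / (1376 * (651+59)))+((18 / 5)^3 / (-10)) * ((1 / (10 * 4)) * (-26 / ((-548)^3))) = 30627210406797 / 785034070900000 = 0.04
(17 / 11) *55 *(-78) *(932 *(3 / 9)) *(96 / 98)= -98866560 / 49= -2017684.90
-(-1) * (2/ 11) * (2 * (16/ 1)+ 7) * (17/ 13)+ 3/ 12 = 419/ 44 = 9.52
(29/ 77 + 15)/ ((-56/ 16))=-2368/ 539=-4.39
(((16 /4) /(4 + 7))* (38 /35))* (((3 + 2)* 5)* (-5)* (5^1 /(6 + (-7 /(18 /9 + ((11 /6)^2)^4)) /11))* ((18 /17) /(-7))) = 12409932441000 /1993318762603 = 6.23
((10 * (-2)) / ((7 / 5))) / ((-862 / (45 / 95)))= 450 / 57323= 0.01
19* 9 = 171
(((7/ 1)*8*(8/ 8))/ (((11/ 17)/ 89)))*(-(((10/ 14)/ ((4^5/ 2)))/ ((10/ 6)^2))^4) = -9926793/ 20256139509760000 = -0.00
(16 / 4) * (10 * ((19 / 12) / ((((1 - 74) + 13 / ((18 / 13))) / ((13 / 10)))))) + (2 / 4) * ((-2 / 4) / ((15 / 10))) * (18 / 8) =-15291 / 9160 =-1.67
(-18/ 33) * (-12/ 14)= 36/ 77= 0.47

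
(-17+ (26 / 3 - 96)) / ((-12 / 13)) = 4069 / 36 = 113.03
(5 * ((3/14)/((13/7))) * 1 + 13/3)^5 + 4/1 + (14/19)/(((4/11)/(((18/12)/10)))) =784100651523301/274281564960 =2858.74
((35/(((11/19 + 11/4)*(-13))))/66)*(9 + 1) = -13300/108537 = -0.12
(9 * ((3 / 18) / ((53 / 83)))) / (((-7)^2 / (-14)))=-249 / 371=-0.67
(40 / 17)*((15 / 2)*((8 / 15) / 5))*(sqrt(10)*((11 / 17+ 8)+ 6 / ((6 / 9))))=9600*sqrt(10) / 289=105.04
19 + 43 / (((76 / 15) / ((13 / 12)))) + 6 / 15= 43463 / 1520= 28.59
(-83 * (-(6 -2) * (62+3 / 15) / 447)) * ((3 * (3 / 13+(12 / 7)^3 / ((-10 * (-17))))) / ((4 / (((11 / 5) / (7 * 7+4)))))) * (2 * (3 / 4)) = 0.56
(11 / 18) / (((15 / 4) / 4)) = 88 / 135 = 0.65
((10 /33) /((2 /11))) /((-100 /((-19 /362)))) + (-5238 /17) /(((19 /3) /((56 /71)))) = -19112816753 /498104760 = -38.37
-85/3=-28.33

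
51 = 51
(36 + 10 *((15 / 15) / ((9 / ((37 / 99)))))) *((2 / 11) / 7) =0.95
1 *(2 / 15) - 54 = -808 / 15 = -53.87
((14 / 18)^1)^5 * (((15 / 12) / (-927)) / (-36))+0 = 84035 / 7882332912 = 0.00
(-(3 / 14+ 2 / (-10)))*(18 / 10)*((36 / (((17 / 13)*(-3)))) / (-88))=-351 / 130900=-0.00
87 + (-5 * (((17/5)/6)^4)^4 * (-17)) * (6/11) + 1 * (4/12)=87.34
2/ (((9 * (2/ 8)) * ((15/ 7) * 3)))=56/ 405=0.14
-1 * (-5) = 5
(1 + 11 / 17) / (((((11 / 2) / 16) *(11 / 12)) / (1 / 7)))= 1536 / 2057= 0.75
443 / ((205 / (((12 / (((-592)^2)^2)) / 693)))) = 0.00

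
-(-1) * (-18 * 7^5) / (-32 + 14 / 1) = 16807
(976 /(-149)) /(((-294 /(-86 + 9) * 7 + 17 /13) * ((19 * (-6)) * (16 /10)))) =43615 /34048437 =0.00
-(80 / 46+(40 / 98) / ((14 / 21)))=-2650 / 1127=-2.35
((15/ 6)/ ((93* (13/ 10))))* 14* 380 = 133000/ 1209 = 110.01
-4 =-4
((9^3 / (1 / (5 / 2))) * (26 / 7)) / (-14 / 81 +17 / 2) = 7676370 / 9443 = 812.92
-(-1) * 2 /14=1 /7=0.14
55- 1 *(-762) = 817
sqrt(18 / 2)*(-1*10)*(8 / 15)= -16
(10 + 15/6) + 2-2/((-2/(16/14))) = 219/14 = 15.64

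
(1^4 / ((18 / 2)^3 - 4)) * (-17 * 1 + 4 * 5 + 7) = 2 / 145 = 0.01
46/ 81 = 0.57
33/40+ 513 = 20553/40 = 513.82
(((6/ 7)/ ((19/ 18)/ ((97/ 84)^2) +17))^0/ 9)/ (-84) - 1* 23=-17389/ 756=-23.00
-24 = -24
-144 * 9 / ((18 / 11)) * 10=-7920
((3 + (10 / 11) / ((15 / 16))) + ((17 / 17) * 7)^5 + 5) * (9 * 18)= 29966058 / 11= 2724187.09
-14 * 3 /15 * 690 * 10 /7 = -2760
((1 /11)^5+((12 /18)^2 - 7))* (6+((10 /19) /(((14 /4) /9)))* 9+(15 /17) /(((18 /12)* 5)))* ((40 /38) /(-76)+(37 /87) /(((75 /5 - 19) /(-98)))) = -128475072781756000 /102927862076193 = -1248.21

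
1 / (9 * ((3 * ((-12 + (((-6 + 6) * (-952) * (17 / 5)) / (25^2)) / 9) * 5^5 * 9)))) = -1 / 9112500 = -0.00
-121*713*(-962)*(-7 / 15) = -580962382 / 15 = -38730825.47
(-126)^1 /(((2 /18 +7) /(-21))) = 11907 /32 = 372.09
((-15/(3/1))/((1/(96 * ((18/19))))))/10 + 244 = 3772/19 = 198.53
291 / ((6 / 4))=194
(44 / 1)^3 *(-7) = -596288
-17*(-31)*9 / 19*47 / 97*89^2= 1765757241 / 1843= 958088.57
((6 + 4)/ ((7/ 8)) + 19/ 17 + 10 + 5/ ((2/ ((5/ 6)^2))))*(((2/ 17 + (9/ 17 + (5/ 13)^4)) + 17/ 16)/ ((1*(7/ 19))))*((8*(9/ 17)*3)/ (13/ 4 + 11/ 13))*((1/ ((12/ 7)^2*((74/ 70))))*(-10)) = -251483761200875/ 220712869728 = -1139.42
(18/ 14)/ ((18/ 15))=15/ 14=1.07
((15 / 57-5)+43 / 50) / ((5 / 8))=-14732 / 2375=-6.20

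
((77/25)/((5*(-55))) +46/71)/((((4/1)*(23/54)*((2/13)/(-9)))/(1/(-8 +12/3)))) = 89251227/16330000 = 5.47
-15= -15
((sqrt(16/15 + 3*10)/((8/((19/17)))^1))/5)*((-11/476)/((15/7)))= -209*sqrt(6990)/10404000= -0.00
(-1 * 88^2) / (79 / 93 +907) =-360096 / 42215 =-8.53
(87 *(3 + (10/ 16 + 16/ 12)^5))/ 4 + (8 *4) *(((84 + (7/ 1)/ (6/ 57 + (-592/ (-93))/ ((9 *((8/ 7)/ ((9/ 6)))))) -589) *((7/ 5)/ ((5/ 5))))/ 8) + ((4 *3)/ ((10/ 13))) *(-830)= -4376206852142023/ 290848112640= -15046.36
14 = 14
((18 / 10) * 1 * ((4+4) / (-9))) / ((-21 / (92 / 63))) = 736 / 6615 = 0.11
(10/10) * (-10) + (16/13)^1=-8.77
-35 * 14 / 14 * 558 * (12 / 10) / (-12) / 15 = 651 / 5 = 130.20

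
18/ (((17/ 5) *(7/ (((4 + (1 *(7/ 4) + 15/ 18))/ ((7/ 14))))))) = 1185/ 119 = 9.96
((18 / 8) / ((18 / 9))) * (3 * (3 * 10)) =405 / 4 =101.25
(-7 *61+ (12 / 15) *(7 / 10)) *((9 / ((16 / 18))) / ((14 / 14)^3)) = -863541 / 200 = -4317.70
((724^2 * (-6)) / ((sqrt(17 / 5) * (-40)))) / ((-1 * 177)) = -131044 * sqrt(85) / 5015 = -240.91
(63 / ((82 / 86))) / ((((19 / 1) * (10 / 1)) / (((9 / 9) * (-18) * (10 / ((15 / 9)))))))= -146286 / 3895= -37.56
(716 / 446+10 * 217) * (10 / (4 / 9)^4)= 3971602935 / 7136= 556558.71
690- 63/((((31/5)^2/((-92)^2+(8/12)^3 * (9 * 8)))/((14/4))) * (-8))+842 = 7319177/961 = 7616.21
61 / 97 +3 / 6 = 219 / 194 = 1.13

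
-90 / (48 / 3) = -45 / 8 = -5.62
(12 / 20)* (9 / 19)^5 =177147 / 12380495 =0.01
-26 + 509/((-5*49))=-6879/245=-28.08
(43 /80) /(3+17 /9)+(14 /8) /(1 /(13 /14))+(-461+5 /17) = -27464821 /59840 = -458.97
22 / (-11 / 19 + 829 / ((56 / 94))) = 11704 / 739989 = 0.02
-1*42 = -42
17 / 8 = 2.12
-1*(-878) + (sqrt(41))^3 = 41*sqrt(41) + 878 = 1140.53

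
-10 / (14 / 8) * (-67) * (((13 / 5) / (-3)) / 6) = -3484 / 63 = -55.30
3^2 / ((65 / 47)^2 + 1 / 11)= 72897 / 16228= 4.49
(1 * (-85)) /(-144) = 85 /144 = 0.59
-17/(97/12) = -204/97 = -2.10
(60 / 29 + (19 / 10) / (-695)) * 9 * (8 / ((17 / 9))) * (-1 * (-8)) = 63496224 / 100775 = 630.08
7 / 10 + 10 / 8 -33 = -621 / 20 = -31.05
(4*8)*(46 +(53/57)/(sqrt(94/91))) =1501.28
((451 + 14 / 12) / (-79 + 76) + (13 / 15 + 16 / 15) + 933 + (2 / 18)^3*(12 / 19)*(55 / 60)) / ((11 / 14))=760348337 / 761805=998.09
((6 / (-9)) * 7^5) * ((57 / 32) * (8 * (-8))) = 1277332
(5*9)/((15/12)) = 36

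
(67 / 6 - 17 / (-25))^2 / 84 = 3157729 / 1890000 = 1.67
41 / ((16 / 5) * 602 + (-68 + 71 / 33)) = 6765 / 306991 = 0.02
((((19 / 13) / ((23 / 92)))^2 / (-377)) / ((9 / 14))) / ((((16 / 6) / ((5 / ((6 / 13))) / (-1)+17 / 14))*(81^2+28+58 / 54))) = 218766 / 2834145379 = 0.00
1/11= 0.09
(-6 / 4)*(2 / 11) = -3 / 11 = -0.27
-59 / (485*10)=-59 / 4850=-0.01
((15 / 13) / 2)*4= 30 / 13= 2.31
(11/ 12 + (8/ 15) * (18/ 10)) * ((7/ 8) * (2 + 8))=3941/ 240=16.42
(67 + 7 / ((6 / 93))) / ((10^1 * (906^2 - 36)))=13 / 608000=0.00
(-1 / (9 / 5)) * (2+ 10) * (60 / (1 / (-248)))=99200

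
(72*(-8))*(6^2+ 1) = -21312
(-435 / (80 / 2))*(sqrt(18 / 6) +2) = -87 / 4 - 87*sqrt(3) / 8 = -40.59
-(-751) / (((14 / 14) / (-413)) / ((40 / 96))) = -1550815 / 12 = -129234.58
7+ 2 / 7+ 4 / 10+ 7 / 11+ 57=25149 / 385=65.32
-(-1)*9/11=9/11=0.82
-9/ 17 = -0.53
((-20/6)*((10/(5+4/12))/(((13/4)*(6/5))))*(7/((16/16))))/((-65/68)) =5950/507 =11.74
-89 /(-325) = 89 /325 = 0.27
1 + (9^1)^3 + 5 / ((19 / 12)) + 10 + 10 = 14310 / 19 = 753.16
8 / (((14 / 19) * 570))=2 / 105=0.02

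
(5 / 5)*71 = 71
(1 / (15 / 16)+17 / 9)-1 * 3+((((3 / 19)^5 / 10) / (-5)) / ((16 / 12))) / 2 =-396182401 / 8913956400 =-0.04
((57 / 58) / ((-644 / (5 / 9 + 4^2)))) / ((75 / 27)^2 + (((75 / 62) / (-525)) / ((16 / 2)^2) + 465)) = -37912752 / 709383153653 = -0.00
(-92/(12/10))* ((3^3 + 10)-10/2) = -2453.33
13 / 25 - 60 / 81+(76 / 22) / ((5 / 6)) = 29141 / 7425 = 3.92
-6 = -6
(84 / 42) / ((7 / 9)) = 18 / 7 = 2.57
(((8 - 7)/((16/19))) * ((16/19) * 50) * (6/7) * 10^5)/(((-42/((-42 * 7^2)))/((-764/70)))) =-2292000000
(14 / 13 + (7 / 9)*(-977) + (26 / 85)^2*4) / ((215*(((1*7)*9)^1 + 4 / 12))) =-641126357 / 11510508750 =-0.06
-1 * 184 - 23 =-207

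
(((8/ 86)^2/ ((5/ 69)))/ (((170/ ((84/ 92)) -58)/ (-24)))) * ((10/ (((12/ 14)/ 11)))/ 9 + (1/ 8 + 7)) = -2974636/ 6221885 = -0.48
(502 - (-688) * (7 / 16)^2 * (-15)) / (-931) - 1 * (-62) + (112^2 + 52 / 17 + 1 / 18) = 28740887941 / 2279088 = 12610.70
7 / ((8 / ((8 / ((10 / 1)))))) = 7 / 10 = 0.70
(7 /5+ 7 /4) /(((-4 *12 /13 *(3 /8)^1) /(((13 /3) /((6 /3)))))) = -1183 /240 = -4.93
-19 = -19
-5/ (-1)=5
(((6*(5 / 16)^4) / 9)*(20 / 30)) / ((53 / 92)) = 14375 / 1953792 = 0.01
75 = 75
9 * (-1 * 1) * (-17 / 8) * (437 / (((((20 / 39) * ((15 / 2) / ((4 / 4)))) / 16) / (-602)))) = -523254186 / 25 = -20930167.44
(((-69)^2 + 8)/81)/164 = 4769/13284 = 0.36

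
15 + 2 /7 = 107 /7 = 15.29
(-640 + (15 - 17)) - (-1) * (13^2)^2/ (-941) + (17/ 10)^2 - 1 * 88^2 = -791706751/ 94100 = -8413.46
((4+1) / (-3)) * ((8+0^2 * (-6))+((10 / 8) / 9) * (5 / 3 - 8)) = -3845 / 324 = -11.87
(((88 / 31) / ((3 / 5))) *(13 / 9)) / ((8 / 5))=3575 / 837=4.27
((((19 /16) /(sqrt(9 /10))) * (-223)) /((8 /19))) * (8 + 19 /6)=-5393701 * sqrt(10) /2304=-7402.94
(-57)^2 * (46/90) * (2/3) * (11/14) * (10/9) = 182666/189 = 966.49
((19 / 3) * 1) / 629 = 19 / 1887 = 0.01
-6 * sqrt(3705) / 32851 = -0.01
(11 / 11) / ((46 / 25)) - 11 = -481 / 46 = -10.46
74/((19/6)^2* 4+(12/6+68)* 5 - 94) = 666/2665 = 0.25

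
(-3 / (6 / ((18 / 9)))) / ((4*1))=-1 / 4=-0.25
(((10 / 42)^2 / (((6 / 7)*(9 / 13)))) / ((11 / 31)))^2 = 0.07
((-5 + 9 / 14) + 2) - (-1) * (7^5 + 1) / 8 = 29381 / 14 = 2098.64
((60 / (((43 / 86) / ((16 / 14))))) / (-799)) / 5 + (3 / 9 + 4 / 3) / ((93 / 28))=729452 / 1560447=0.47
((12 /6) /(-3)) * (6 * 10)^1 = -40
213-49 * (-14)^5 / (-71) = -26338253 / 71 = -370961.31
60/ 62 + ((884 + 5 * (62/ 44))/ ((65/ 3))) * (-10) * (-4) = 7296606/ 4433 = 1645.97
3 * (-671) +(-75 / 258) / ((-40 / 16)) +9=-2003.88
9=9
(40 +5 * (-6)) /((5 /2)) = 4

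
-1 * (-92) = 92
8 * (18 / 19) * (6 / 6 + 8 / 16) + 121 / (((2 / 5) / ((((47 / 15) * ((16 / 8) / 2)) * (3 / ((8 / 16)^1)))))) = 108269 / 19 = 5698.37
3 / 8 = 0.38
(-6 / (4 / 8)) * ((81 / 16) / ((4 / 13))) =-3159 / 16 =-197.44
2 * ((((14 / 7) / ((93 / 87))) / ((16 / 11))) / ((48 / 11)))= 3509 / 5952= 0.59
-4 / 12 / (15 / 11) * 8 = -88 / 45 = -1.96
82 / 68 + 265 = 9051 / 34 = 266.21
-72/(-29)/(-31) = -72/899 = -0.08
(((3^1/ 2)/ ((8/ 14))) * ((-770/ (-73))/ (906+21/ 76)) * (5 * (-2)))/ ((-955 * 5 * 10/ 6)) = 20482/ 533528895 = 0.00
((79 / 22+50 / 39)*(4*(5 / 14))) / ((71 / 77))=20905 / 2769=7.55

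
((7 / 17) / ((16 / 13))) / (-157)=-91 / 42704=-0.00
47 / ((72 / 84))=329 / 6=54.83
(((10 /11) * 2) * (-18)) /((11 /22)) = -720 /11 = -65.45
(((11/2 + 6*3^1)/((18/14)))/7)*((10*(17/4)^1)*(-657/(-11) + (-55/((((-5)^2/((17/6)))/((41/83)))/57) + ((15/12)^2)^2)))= -35277122807/2804736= -12577.70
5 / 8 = 0.62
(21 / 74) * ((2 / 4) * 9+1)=231 / 148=1.56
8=8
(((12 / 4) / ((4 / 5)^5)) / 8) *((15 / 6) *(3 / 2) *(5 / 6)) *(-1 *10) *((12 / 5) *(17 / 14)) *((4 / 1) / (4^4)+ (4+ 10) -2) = -9191953125 / 7340032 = -1252.30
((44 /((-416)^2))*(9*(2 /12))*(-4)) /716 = -33 /15488512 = -0.00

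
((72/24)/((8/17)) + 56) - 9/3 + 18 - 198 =-965/8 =-120.62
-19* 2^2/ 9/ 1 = -76/ 9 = -8.44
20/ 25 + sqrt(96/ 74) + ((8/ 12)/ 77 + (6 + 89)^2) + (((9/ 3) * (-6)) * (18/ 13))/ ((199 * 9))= 4 * sqrt(111)/ 37 + 26968939303/ 2987985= 9026.93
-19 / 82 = -0.23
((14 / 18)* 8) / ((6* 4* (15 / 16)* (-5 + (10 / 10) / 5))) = -14 / 243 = -0.06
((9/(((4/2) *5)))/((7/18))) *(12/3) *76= 703.54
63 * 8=504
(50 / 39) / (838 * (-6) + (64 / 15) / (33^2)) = -136125 / 533860054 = -0.00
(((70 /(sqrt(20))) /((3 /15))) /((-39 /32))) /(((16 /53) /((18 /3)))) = -7420 * sqrt(5) /13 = -1276.28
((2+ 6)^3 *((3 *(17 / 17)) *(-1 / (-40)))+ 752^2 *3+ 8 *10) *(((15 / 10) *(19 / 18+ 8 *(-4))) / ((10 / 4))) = -2362557832 / 75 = -31500771.09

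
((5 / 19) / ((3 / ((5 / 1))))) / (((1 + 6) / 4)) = 100 / 399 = 0.25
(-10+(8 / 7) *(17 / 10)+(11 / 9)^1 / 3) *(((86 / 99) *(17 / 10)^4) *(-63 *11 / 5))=25962252287 / 3375000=7692.52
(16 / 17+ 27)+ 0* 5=475 / 17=27.94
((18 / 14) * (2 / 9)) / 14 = 1 / 49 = 0.02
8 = 8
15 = 15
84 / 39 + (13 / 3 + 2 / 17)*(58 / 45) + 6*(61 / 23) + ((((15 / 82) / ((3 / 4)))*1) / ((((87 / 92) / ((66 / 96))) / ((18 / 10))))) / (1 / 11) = 44571910217 / 1631795490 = 27.31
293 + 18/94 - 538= -11506/47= -244.81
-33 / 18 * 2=-11 / 3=-3.67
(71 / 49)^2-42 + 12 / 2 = -33.90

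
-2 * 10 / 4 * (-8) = 40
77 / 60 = 1.28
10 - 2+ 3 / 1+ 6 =17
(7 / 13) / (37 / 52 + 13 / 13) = 28 / 89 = 0.31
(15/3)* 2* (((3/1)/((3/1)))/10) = 1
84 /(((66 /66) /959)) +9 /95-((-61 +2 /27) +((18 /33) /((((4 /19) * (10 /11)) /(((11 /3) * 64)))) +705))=79243.22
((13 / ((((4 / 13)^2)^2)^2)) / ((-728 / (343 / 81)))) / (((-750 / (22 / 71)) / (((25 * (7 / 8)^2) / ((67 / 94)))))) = 1012580411399557 / 96968198062080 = 10.44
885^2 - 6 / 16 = 6265797 / 8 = 783224.62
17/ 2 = 8.50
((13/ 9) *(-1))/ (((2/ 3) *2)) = -13/ 12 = -1.08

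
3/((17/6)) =18/17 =1.06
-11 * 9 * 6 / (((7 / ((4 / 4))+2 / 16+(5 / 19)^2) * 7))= -1715472 / 145439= -11.80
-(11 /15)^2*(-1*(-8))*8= -7744 /225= -34.42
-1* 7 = -7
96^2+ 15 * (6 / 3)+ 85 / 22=203497 / 22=9249.86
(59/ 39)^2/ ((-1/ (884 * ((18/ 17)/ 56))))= -3481/ 91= -38.25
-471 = -471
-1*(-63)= 63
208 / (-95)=-208 / 95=-2.19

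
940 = 940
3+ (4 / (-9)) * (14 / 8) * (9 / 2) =-1 / 2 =-0.50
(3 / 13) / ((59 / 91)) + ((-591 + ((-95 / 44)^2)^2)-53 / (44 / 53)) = -139925692037 / 221137664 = -632.75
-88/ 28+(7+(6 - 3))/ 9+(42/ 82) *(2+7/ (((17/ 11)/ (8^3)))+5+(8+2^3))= 52586029/ 43911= 1197.56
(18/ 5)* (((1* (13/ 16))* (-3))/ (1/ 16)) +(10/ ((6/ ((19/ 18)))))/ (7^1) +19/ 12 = -523777/ 3780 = -138.57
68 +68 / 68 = 69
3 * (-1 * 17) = -51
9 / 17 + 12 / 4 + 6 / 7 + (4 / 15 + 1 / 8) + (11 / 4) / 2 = 21967 / 3570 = 6.15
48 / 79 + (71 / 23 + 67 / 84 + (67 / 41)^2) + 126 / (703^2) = 908236650003995 / 126798050634612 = 7.16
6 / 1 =6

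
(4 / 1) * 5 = 20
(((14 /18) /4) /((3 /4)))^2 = 49 /729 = 0.07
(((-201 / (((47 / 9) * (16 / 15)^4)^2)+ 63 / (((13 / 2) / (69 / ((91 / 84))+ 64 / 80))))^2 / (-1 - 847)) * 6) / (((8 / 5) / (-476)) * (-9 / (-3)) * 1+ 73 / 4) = -8839548671268841929122103510256885626333 / 59150745593649180901508581098499604480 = -149.44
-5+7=2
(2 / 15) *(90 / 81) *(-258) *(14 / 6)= -2408 / 27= -89.19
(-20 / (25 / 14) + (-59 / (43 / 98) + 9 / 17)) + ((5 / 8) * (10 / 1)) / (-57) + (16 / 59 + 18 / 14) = -49453171499 / 344169420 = -143.69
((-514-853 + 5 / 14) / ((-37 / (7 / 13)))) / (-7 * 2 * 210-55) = -19133 / 2881190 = -0.01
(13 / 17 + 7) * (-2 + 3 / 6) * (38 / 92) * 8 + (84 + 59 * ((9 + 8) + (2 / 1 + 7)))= 1579.51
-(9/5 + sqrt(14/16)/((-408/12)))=-9/5 + sqrt(14)/136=-1.77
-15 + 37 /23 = -308 /23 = -13.39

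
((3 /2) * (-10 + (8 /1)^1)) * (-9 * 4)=108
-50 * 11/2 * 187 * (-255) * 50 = 655668750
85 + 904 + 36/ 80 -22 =19349/ 20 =967.45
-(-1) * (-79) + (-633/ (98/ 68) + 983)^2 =295612.81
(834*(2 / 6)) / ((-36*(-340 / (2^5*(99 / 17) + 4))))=112451 / 26010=4.32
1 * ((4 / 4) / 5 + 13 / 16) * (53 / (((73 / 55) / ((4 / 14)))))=47223 / 4088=11.55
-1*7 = -7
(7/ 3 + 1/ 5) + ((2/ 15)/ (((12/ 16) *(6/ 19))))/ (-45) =15314/ 6075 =2.52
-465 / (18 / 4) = -310 / 3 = -103.33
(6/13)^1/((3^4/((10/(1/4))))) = 80/351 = 0.23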